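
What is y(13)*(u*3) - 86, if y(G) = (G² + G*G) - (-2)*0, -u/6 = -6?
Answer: 36418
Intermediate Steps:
u = 36 (u = -6*(-6) = 36)
y(G) = 2*G² (y(G) = (G² + G²) - 1*0 = 2*G² + 0 = 2*G²)
y(13)*(u*3) - 86 = (2*13²)*(36*3) - 86 = (2*169)*108 - 86 = 338*108 - 86 = 36504 - 86 = 36418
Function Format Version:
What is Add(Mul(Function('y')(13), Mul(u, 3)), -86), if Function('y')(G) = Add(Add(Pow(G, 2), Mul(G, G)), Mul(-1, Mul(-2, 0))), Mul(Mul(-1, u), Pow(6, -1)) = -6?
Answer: 36418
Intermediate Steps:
u = 36 (u = Mul(-6, -6) = 36)
Function('y')(G) = Mul(2, Pow(G, 2)) (Function('y')(G) = Add(Add(Pow(G, 2), Pow(G, 2)), Mul(-1, 0)) = Add(Mul(2, Pow(G, 2)), 0) = Mul(2, Pow(G, 2)))
Add(Mul(Function('y')(13), Mul(u, 3)), -86) = Add(Mul(Mul(2, Pow(13, 2)), Mul(36, 3)), -86) = Add(Mul(Mul(2, 169), 108), -86) = Add(Mul(338, 108), -86) = Add(36504, -86) = 36418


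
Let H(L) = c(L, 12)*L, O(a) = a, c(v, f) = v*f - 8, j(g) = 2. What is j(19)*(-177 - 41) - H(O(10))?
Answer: -1556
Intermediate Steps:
c(v, f) = -8 + f*v (c(v, f) = f*v - 8 = -8 + f*v)
H(L) = L*(-8 + 12*L) (H(L) = (-8 + 12*L)*L = L*(-8 + 12*L))
j(19)*(-177 - 41) - H(O(10)) = 2*(-177 - 41) - 4*10*(-2 + 3*10) = 2*(-218) - 4*10*(-2 + 30) = -436 - 4*10*28 = -436 - 1*1120 = -436 - 1120 = -1556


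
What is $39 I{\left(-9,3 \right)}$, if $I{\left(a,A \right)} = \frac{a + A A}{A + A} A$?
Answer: $0$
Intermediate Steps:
$I{\left(a,A \right)} = \frac{a}{2} + \frac{A^{2}}{2}$ ($I{\left(a,A \right)} = \frac{a + A^{2}}{2 A} A = \frac{a}{2} + \frac{A^{2}}{2}$)
$39 I{\left(-9,3 \right)} = 39 \left(\frac{1}{2} \left(-9\right) + \frac{3^{2}}{2}\right) = 39 \left(- \frac{9}{2} + \frac{1}{2} \cdot 9\right) = 39 \left(- \frac{9}{2} + \frac{9}{2}\right) = 39 \cdot 0 = 0$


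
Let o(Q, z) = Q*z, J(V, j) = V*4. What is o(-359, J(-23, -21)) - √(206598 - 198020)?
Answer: 33028 - √8578 ≈ 32935.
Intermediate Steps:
J(V, j) = 4*V
o(-359, J(-23, -21)) - √(206598 - 198020) = -1436*(-23) - √(206598 - 198020) = -359*(-92) - √8578 = 33028 - √8578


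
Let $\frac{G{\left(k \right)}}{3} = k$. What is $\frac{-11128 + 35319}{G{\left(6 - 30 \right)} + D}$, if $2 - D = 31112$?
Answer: $- \frac{24191}{31182} \approx -0.7758$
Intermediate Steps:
$D = -31110$ ($D = 2 - 31112 = -31110$)
$G{\left(k \right)} = 3 k$
$\frac{-11128 + 35319}{G{\left(6 - 30 \right)} + D} = \frac{-11128 + 35319}{3 \left(6 - 30\right) - 31110} = \frac{24191}{3 \left(-24\right) - 31110} = \frac{24191}{-72 - 31110} = \frac{24191}{-31182} = 24191 \left(- \frac{1}{31182}\right) = - \frac{24191}{31182}$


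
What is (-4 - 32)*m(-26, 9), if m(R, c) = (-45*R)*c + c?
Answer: -379404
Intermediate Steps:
m(R, c) = c - 45*R*c (m(R, c) = -45*R*c + c = c - 45*R*c)
(-4 - 32)*m(-26, 9) = (-4 - 32)*(9*(1 - 45*(-26))) = -324*(1 + 1170) = -324*1171 = -36*10539 = -379404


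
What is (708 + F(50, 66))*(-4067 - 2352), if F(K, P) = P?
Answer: -4968306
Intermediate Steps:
(708 + F(50, 66))*(-4067 - 2352) = (708 + 66)*(-4067 - 2352) = 774*(-6419) = -4968306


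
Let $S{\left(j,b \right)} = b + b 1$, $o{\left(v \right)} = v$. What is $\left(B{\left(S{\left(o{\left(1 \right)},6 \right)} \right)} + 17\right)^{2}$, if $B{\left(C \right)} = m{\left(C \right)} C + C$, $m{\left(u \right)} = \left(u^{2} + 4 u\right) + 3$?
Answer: $5612161$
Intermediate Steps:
$m{\left(u \right)} = 3 + u^{2} + 4 u$
$S{\left(j,b \right)} = 2 b$ ($S{\left(j,b \right)} = b + b = 2 b$)
$B{\left(C \right)} = C + C \left(3 + C^{2} + 4 C\right)$ ($B{\left(C \right)} = \left(3 + C^{2} + 4 C\right) C + C = C \left(3 + C^{2} + 4 C\right) + C = C + C \left(3 + C^{2} + 4 C\right)$)
$\left(B{\left(S{\left(o{\left(1 \right)},6 \right)} \right)} + 17\right)^{2} = \left(2 \cdot 6 \left(4 + \left(2 \cdot 6\right)^{2} + 4 \cdot 2 \cdot 6\right) + 17\right)^{2} = \left(12 \left(4 + 12^{2} + 4 \cdot 12\right) + 17\right)^{2} = \left(12 \left(4 + 144 + 48\right) + 17\right)^{2} = \left(12 \cdot 196 + 17\right)^{2} = \left(2352 + 17\right)^{2} = 2369^{2} = 5612161$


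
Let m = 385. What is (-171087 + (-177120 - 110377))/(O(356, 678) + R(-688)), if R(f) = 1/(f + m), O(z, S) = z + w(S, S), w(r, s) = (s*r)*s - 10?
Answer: -138950952/94434827693 ≈ -0.0014714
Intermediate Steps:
w(r, s) = -10 + r*s² (w(r, s) = (r*s)*s - 10 = r*s² - 10 = -10 + r*s²)
O(z, S) = -10 + z + S³ (O(z, S) = z + (-10 + S*S²) = z + (-10 + S³) = -10 + z + S³)
R(f) = 1/(385 + f) (R(f) = 1/(f + 385) = 1/(385 + f))
(-171087 + (-177120 - 110377))/(O(356, 678) + R(-688)) = (-171087 + (-177120 - 110377))/((-10 + 356 + 678³) + 1/(385 - 688)) = (-171087 - 287497)/((-10 + 356 + 311665752) + 1/(-303)) = -458584/(311666098 - 1/303) = -458584/94434827693/303 = -458584*303/94434827693 = -138950952/94434827693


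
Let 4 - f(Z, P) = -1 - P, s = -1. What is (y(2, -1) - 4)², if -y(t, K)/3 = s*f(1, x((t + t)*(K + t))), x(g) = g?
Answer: 529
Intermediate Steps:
f(Z, P) = 5 + P (f(Z, P) = 4 - (-1 - P) = 4 + (1 + P) = 5 + P)
y(t, K) = 15 + 6*t*(K + t) (y(t, K) = -(-3)*(5 + (t + t)*(K + t)) = -(-3)*(5 + (2*t)*(K + t)) = -(-3)*(5 + 2*t*(K + t)) = -3*(-5 - 2*t*(K + t)) = 15 + 6*t*(K + t))
(y(2, -1) - 4)² = ((15 + 6*2*(-1 + 2)) - 4)² = ((15 + 6*2*1) - 4)² = ((15 + 12) - 4)² = (27 - 4)² = 23² = 529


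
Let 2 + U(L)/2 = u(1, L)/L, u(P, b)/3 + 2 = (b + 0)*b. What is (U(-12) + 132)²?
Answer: 3249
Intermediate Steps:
u(P, b) = -6 + 3*b² (u(P, b) = -6 + 3*((b + 0)*b) = -6 + 3*(b*b) = -6 + 3*b²)
U(L) = -4 + 2*(-6 + 3*L²)/L (U(L) = -4 + 2*((-6 + 3*L²)/L) = -4 + 2*(-6 + 3*L²)/L)
(U(-12) + 132)² = ((-4 - 12/(-12) + 6*(-12)) + 132)² = ((-4 - 12*(-1/12) - 72) + 132)² = ((-4 + 1 - 72) + 132)² = (-75 + 132)² = 57² = 3249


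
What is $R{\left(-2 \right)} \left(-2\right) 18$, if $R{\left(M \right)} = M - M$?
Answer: $0$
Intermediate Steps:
$R{\left(M \right)} = 0$
$R{\left(-2 \right)} \left(-2\right) 18 = 0 \left(-2\right) 18 = 0 \cdot 18 = 0$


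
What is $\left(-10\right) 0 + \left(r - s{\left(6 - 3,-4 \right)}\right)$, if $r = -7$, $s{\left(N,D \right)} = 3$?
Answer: $-10$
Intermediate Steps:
$\left(-10\right) 0 + \left(r - s{\left(6 - 3,-4 \right)}\right) = \left(-10\right) 0 - 10 = 0 - 10 = -10$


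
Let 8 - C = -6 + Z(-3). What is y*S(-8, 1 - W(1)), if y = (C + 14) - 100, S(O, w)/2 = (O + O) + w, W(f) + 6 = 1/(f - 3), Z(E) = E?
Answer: 1173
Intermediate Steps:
W(f) = -6 + 1/(-3 + f) (W(f) = -6 + 1/(f - 3) = -6 + 1/(-3 + f))
C = 17 (C = 8 - (-6 - 3) = 8 - 1*(-9) = 8 + 9 = 17)
S(O, w) = 2*w + 4*O (S(O, w) = 2*((O + O) + w) = 2*(2*O + w) = 2*(w + 2*O) = 2*w + 4*O)
y = -69 (y = (17 + 14) - 100 = 31 - 100 = -69)
y*S(-8, 1 - W(1)) = -69*(2*(1 - (19 - 6*1)/(-3 + 1)) + 4*(-8)) = -69*(2*(1 - (19 - 6)/(-2)) - 32) = -69*(2*(1 - (-1)*13/2) - 32) = -69*(2*(1 - 1*(-13/2)) - 32) = -69*(2*(1 + 13/2) - 32) = -69*(2*(15/2) - 32) = -69*(15 - 32) = -69*(-17) = 1173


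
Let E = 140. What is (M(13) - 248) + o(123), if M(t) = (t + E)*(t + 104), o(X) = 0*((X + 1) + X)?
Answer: 17653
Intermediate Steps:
o(X) = 0 (o(X) = 0*((1 + X) + X) = 0*(1 + 2*X) = 0)
M(t) = (104 + t)*(140 + t) (M(t) = (t + 140)*(t + 104) = (140 + t)*(104 + t) = (104 + t)*(140 + t))
(M(13) - 248) + o(123) = ((14560 + 13**2 + 244*13) - 248) + 0 = ((14560 + 169 + 3172) - 248) + 0 = (17901 - 248) + 0 = 17653 + 0 = 17653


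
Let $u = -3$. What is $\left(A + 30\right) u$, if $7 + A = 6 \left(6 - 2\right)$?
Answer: $-141$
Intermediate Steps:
$A = 17$ ($A = -7 + 6 \left(6 - 2\right) = -7 + 6 \cdot 4 = -7 + 24 = 17$)
$\left(A + 30\right) u = \left(17 + 30\right) \left(-3\right) = 47 \left(-3\right) = -141$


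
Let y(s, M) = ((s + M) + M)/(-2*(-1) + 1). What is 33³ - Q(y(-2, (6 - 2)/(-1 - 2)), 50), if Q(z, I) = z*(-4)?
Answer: 323377/9 ≈ 35931.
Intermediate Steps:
y(s, M) = s/3 + 2*M/3 (y(s, M) = ((M + s) + M)/(2 + 1) = (s + 2*M)/3 = (s + 2*M)*(⅓) = s/3 + 2*M/3)
Q(z, I) = -4*z
33³ - Q(y(-2, (6 - 2)/(-1 - 2)), 50) = 33³ - (-4)*((⅓)*(-2) + 2*((6 - 2)/(-1 - 2))/3) = 35937 - (-4)*(-⅔ + 2*(4/(-3))/3) = 35937 - (-4)*(-⅔ + 2*(4*(-⅓))/3) = 35937 - (-4)*(-⅔ + (⅔)*(-4/3)) = 35937 - (-4)*(-⅔ - 8/9) = 35937 - (-4)*(-14)/9 = 35937 - 1*56/9 = 35937 - 56/9 = 323377/9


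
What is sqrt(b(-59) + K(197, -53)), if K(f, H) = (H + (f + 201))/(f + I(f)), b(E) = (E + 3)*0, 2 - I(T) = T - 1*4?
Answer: sqrt(230)/2 ≈ 7.5829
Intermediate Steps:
I(T) = 6 - T (I(T) = 2 - (T - 1*4) = 2 - (T - 4) = 2 - (-4 + T) = 2 + (4 - T) = 6 - T)
b(E) = 0 (b(E) = (3 + E)*0 = 0)
K(f, H) = 67/2 + H/6 + f/6 (K(f, H) = (H + (f + 201))/(f + (6 - f)) = (H + (201 + f))/6 = (201 + H + f)*(1/6) = 67/2 + H/6 + f/6)
sqrt(b(-59) + K(197, -53)) = sqrt(0 + (67/2 + (1/6)*(-53) + (1/6)*197)) = sqrt(0 + (67/2 - 53/6 + 197/6)) = sqrt(0 + 115/2) = sqrt(115/2) = sqrt(230)/2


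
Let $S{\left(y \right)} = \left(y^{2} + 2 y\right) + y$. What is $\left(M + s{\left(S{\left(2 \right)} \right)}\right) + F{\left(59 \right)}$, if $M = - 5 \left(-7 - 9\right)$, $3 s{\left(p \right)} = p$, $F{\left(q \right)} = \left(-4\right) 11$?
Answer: $\frac{118}{3} \approx 39.333$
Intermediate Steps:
$F{\left(q \right)} = -44$
$S{\left(y \right)} = y^{2} + 3 y$
$s{\left(p \right)} = \frac{p}{3}$
$M = 80$ ($M = \left(-5\right) \left(-16\right) = 80$)
$\left(M + s{\left(S{\left(2 \right)} \right)}\right) + F{\left(59 \right)} = \left(80 + \frac{2 \left(3 + 2\right)}{3}\right) - 44 = \left(80 + \frac{2 \cdot 5}{3}\right) - 44 = \left(80 + \frac{1}{3} \cdot 10\right) - 44 = \left(80 + \frac{10}{3}\right) - 44 = \frac{250}{3} - 44 = \frac{118}{3}$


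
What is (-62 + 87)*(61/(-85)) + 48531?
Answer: 824722/17 ≈ 48513.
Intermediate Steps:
(-62 + 87)*(61/(-85)) + 48531 = 25*(61*(-1/85)) + 48531 = 25*(-61/85) + 48531 = -305/17 + 48531 = 824722/17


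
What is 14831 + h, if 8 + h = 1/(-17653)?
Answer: 261670418/17653 ≈ 14823.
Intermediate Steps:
h = -141225/17653 (h = -8 + 1/(-17653) = -8 - 1/17653 = -141225/17653 ≈ -8.0001)
14831 + h = 14831 - 141225/17653 = 261670418/17653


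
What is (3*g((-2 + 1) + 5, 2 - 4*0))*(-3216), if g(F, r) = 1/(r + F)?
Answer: -1608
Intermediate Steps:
g(F, r) = 1/(F + r)
(3*g((-2 + 1) + 5, 2 - 4*0))*(-3216) = (3/(((-2 + 1) + 5) + (2 - 4*0)))*(-3216) = (3/((-1 + 5) + (2 + 0)))*(-3216) = (3/(4 + 2))*(-3216) = (3/6)*(-3216) = (3*(⅙))*(-3216) = (½)*(-3216) = -1608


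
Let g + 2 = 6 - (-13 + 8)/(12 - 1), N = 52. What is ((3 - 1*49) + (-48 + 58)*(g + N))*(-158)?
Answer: -901232/11 ≈ -81930.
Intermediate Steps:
g = 49/11 (g = -2 + (6 - (-13 + 8)/(12 - 1)) = -2 + (6 - (-5)/11) = -2 + (6 - 1*(-5/11)) = -2 + (6 + 5/11) = -2 + 71/11 = 49/11 ≈ 4.4545)
((3 - 1*49) + (-48 + 58)*(g + N))*(-158) = ((3 - 1*49) + (-48 + 58)*(49/11 + 52))*(-158) = ((3 - 49) + 10*(621/11))*(-158) = (-46 + 6210/11)*(-158) = (5704/11)*(-158) = -901232/11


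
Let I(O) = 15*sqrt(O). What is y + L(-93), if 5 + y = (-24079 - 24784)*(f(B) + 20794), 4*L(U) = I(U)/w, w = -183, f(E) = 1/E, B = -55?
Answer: -55883098622/55 - 5*I*sqrt(93)/244 ≈ -1.0161e+9 - 0.19762*I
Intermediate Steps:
L(U) = -5*sqrt(U)/244 (L(U) = ((15*sqrt(U))/(-183))/4 = ((15*sqrt(U))*(-1/183))/4 = (-5*sqrt(U)/61)/4 = -5*sqrt(U)/244)
y = -55883098622/55 (y = -5 + (-24079 - 24784)*(1/(-55) + 20794) = -5 - 48863*(-1/55 + 20794) = -5 - 48863*1143669/55 = -5 - 55883098347/55 = -55883098622/55 ≈ -1.0161e+9)
y + L(-93) = -55883098622/55 - 5*I*sqrt(93)/244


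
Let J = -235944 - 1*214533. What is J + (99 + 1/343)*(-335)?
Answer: -165889541/343 ≈ -4.8364e+5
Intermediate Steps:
J = -450477 (J = -235944 - 214533 = -450477)
J + (99 + 1/343)*(-335) = -450477 + (99 + 1/343)*(-335) = -450477 + (33958/343)*(-335) = -450477 - 11375930/343 = -165889541/343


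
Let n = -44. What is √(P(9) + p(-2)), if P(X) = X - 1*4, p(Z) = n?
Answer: I*√39 ≈ 6.245*I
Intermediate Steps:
p(Z) = -44
P(X) = -4 + X (P(X) = X - 4 = -4 + X)
√(P(9) + p(-2)) = √((-4 + 9) - 44) = √(5 - 44) = √(-39) = I*√39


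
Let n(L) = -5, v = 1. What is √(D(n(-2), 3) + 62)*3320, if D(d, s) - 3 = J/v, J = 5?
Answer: 3320*√70 ≈ 27777.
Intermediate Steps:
D(d, s) = 8 (D(d, s) = 3 + 5/1 = 3 + 5*1 = 3 + 5 = 8)
√(D(n(-2), 3) + 62)*3320 = √(8 + 62)*3320 = √70*3320 = 3320*√70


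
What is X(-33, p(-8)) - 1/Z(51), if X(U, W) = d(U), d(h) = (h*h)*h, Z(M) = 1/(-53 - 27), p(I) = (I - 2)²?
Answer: -35857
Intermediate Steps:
p(I) = (-2 + I)²
Z(M) = -1/80 (Z(M) = 1/(-80) = -1/80)
d(h) = h³ (d(h) = h²*h = h³)
X(U, W) = U³
X(-33, p(-8)) - 1/Z(51) = (-33)³ - 1/(-1/80) = -35937 - 1*(-80) = -35937 + 80 = -35857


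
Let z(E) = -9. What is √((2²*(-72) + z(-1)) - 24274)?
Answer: I*√24571 ≈ 156.75*I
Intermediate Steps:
√((2²*(-72) + z(-1)) - 24274) = √((2²*(-72) - 9) - 24274) = √((4*(-72) - 9) - 24274) = √((-288 - 9) - 24274) = √(-297 - 24274) = √(-24571) = I*√24571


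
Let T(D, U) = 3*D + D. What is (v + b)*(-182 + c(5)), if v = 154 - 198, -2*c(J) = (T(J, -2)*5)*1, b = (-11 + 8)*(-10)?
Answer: 3248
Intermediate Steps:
T(D, U) = 4*D
b = 30 (b = -3*(-10) = 30)
c(J) = -10*J (c(J) = -(4*J)*5/2 = -20*J/2 = -10*J)
v = -44
(v + b)*(-182 + c(5)) = (-44 + 30)*(-182 - 10*5) = -14*(-182 - 50) = -14*(-232) = 3248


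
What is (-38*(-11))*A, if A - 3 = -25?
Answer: -9196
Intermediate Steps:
A = -22 (A = 3 - 25 = -22)
(-38*(-11))*A = -38*(-11)*(-22) = 418*(-22) = -9196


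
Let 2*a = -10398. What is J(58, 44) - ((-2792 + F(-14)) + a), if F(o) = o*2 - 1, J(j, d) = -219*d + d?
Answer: -1572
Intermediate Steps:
J(j, d) = -218*d
a = -5199 (a = (½)*(-10398) = -5199)
F(o) = -1 + 2*o (F(o) = 2*o - 1 = -1 + 2*o)
J(58, 44) - ((-2792 + F(-14)) + a) = -218*44 - ((-2792 + (-1 + 2*(-14))) - 5199) = -9592 - ((-2792 + (-1 - 28)) - 5199) = -9592 - ((-2792 - 29) - 5199) = -9592 - (-2821 - 5199) = -9592 - 1*(-8020) = -9592 + 8020 = -1572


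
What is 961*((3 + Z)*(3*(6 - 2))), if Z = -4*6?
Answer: -242172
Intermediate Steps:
Z = -24
961*((3 + Z)*(3*(6 - 2))) = 961*((3 - 24)*(3*(6 - 2))) = 961*(-63*4) = 961*(-21*12) = 961*(-252) = -242172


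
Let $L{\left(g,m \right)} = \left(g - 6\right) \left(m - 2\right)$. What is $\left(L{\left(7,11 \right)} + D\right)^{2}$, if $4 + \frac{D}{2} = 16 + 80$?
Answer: $37249$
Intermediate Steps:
$D = 184$ ($D = -8 + 2 \left(16 + 80\right) = -8 + 2 \cdot 96 = -8 + 192 = 184$)
$L{\left(g,m \right)} = \left(-6 + g\right) \left(-2 + m\right)$
$\left(L{\left(7,11 \right)} + D\right)^{2} = \left(\left(12 - 66 - 14 + 7 \cdot 11\right) + 184\right)^{2} = \left(\left(12 - 66 - 14 + 77\right) + 184\right)^{2} = \left(9 + 184\right)^{2} = 193^{2} = 37249$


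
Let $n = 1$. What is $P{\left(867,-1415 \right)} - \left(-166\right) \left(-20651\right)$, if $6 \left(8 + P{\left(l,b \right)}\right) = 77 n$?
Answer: $- \frac{20568367}{6} \approx -3.4281 \cdot 10^{6}$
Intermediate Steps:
$P{\left(l,b \right)} = \frac{29}{6}$ ($P{\left(l,b \right)} = -8 + \frac{77 \cdot 1}{6} = -8 + \frac{1}{6} \cdot 77 = -8 + \frac{77}{6} = \frac{29}{6}$)
$P{\left(867,-1415 \right)} - \left(-166\right) \left(-20651\right) = \frac{29}{6} - \left(-166\right) \left(-20651\right) = \frac{29}{6} - 3428066 = - \frac{20568367}{6}$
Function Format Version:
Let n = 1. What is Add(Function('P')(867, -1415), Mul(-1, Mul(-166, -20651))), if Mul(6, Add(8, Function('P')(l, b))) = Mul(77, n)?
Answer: Rational(-20568367, 6) ≈ -3.4281e+6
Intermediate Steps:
Function('P')(l, b) = Rational(29, 6) (Function('P')(l, b) = Add(-8, Mul(Rational(1, 6), Mul(77, 1))) = Add(-8, Mul(Rational(1, 6), 77)) = Add(-8, Rational(77, 6)) = Rational(29, 6))
Add(Function('P')(867, -1415), Mul(-1, Mul(-166, -20651))) = Add(Rational(29, 6), Mul(-1, Mul(-166, -20651))) = Add(Rational(29, 6), Mul(-1, 3428066)) = Add(Rational(29, 6), -3428066) = Rational(-20568367, 6)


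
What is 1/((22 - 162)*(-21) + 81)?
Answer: 1/3021 ≈ 0.00033102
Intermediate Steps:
1/((22 - 162)*(-21) + 81) = 1/(-140*(-21) + 81) = 1/(2940 + 81) = 1/3021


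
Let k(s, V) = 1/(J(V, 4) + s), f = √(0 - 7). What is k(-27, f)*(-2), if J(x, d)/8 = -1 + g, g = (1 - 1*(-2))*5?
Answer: -2/85 ≈ -0.023529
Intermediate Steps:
g = 15 (g = (1 + 2)*5 = 3*5 = 15)
f = I*√7 (f = √(-7) = I*√7 ≈ 2.6458*I)
J(x, d) = 112 (J(x, d) = 8*(-1 + 15) = 8*14 = 112)
k(s, V) = 1/(112 + s)
k(-27, f)*(-2) = -2/(112 - 27) = -2/85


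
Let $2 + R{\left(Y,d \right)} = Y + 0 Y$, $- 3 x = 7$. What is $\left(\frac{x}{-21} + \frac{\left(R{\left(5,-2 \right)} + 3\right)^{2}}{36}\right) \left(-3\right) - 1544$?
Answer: $- \frac{4642}{3} \approx -1547.3$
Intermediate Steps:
$x = - \frac{7}{3}$ ($x = \left(- \frac{1}{3}\right) 7 = - \frac{7}{3} \approx -2.3333$)
$R{\left(Y,d \right)} = -2 + Y$ ($R{\left(Y,d \right)} = -2 + \left(Y + 0 Y\right) = -2 + \left(Y + 0\right) = -2 + Y$)
$\left(\frac{x}{-21} + \frac{\left(R{\left(5,-2 \right)} + 3\right)^{2}}{36}\right) \left(-3\right) - 1544 = \left(- \frac{7}{3 \left(-21\right)} + \frac{\left(\left(-2 + 5\right) + 3\right)^{2}}{36}\right) \left(-3\right) - 1544 = \left(\left(- \frac{7}{3}\right) \left(- \frac{1}{21}\right) + \left(3 + 3\right)^{2} \cdot \frac{1}{36}\right) \left(-3\right) - 1544 = \left(\frac{1}{9} + 6^{2} \cdot \frac{1}{36}\right) \left(-3\right) - 1544 = \left(\frac{1}{9} + 36 \cdot \frac{1}{36}\right) \left(-3\right) - 1544 = \left(\frac{1}{9} + 1\right) \left(-3\right) - 1544 = \frac{10}{9} \left(-3\right) - 1544 = - \frac{10}{3} - 1544 = - \frac{4642}{3}$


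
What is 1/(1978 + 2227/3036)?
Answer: 3036/6007435 ≈ 0.00050537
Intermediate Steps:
1/(1978 + 2227/3036) = 1/(6007435/3036) = 3036/6007435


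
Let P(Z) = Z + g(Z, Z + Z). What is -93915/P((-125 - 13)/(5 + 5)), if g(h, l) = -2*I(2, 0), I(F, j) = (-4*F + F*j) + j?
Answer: -469575/11 ≈ -42689.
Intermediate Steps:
I(F, j) = j - 4*F + F*j
g(h, l) = 16 (g(h, l) = -2*(0 - 4*2 + 2*0) = -2*(0 - 8 + 0) = -2*(-8) = 16)
P(Z) = 16 + Z (P(Z) = Z + 16 = 16 + Z)
-93915/P((-125 - 13)/(5 + 5)) = -93915/(16 + (-125 - 13)/(5 + 5)) = -93915/(16 - 138/10) = -93915/(16 - 138*1/10) = -93915/(16 - 69/5) = -93915/11/5 = -93915*5/11 = -469575/11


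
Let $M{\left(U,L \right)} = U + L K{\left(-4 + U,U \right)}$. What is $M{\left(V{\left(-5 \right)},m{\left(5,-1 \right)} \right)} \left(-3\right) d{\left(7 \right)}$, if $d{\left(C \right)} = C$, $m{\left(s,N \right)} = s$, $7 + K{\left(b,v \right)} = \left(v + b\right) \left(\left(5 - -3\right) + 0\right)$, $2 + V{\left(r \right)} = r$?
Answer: $16002$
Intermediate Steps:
$V{\left(r \right)} = -2 + r$
$K{\left(b,v \right)} = -7 + 8 b + 8 v$ ($K{\left(b,v \right)} = -7 + \left(v + b\right) \left(\left(5 - -3\right) + 0\right) = -7 + \left(b + v\right) \left(\left(5 + 3\right) + 0\right) = -7 + \left(b + v\right) \left(8 + 0\right) = -7 + \left(b + v\right) 8 = -7 + \left(8 b + 8 v\right) = -7 + 8 b + 8 v$)
$M{\left(U,L \right)} = U + L \left(-39 + 16 U\right)$ ($M{\left(U,L \right)} = U + L \left(-7 + 8 \left(-4 + U\right) + 8 U\right) = U + L \left(-7 + \left(-32 + 8 U\right) + 8 U\right) = U + L \left(-39 + 16 U\right)$)
$M{\left(V{\left(-5 \right)},m{\left(5,-1 \right)} \right)} \left(-3\right) d{\left(7 \right)} = \left(\left(-2 - 5\right) + 5 \left(-39 + 16 \left(-2 - 5\right)\right)\right) \left(-3\right) 7 = \left(-7 + 5 \left(-39 + 16 \left(-7\right)\right)\right) \left(-3\right) 7 = \left(-7 + 5 \left(-39 - 112\right)\right) \left(-3\right) 7 = \left(-7 + 5 \left(-151\right)\right) \left(-3\right) 7 = \left(-7 - 755\right) \left(-3\right) 7 = \left(-762\right) \left(-3\right) 7 = 2286 \cdot 7 = 16002$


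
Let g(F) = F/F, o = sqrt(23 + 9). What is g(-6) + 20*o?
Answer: 1 + 80*sqrt(2) ≈ 114.14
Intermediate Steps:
o = 4*sqrt(2) (o = sqrt(32) = 4*sqrt(2) ≈ 5.6569)
g(F) = 1
g(-6) + 20*o = 1 + 20*(4*sqrt(2)) = 1 + 80*sqrt(2)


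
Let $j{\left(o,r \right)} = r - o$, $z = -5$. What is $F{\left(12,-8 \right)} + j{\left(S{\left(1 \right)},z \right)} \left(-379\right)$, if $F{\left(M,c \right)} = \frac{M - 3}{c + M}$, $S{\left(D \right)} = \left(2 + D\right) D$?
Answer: $\frac{12137}{4} \approx 3034.3$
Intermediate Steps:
$S{\left(D \right)} = D \left(2 + D\right)$
$F{\left(M,c \right)} = \frac{-3 + M}{M + c}$
$F{\left(12,-8 \right)} + j{\left(S{\left(1 \right)},z \right)} \left(-379\right) = \frac{-3 + 12}{12 - 8} + \left(-5 - 1 \left(2 + 1\right)\right) \left(-379\right) = \frac{1}{4} \cdot 9 + \left(-5 - 1 \cdot 3\right) \left(-379\right) = \frac{1}{4} \cdot 9 + \left(-5 - 3\right) \left(-379\right) = \frac{9}{4} + \left(-5 - 3\right) \left(-379\right) = \frac{9}{4} - -3032 = \frac{9}{4} + 3032 = \frac{12137}{4}$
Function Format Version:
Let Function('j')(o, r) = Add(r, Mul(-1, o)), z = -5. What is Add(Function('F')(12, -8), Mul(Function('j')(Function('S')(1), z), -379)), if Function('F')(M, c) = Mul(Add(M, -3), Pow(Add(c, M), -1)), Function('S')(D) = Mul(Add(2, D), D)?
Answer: Rational(12137, 4) ≈ 3034.3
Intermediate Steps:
Function('S')(D) = Mul(D, Add(2, D))
Function('F')(M, c) = Mul(Pow(Add(M, c), -1), Add(-3, M)) (Function('F')(M, c) = Mul(Add(-3, M), Pow(Add(M, c), -1)) = Mul(Pow(Add(M, c), -1), Add(-3, M)))
Add(Function('F')(12, -8), Mul(Function('j')(Function('S')(1), z), -379)) = Add(Mul(Pow(Add(12, -8), -1), Add(-3, 12)), Mul(Add(-5, Mul(-1, Mul(1, Add(2, 1)))), -379)) = Add(Mul(Pow(4, -1), 9), Mul(Add(-5, Mul(-1, Mul(1, 3))), -379)) = Add(Mul(Rational(1, 4), 9), Mul(Add(-5, Mul(-1, 3)), -379)) = Add(Rational(9, 4), Mul(Add(-5, -3), -379)) = Add(Rational(9, 4), Mul(-8, -379)) = Add(Rational(9, 4), 3032) = Rational(12137, 4)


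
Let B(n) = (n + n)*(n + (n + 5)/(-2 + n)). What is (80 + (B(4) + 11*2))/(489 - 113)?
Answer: 85/188 ≈ 0.45213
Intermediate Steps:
B(n) = 2*n*(n + (5 + n)/(-2 + n)) (B(n) = (2*n)*(n + (5 + n)/(-2 + n)) = 2*n*(n + (5 + n)/(-2 + n)))
(80 + (B(4) + 11*2))/(489 - 113) = (80 + (2*4*(5 + 4**2 - 1*4)/(-2 + 4) + 11*2))/(489 - 113) = (80 + (2*4*(5 + 16 - 4)/2 + 22))/376 = (80 + (2*4*(1/2)*17 + 22))*(1/376) = (80 + (68 + 22))*(1/376) = (80 + 90)*(1/376) = 170*(1/376) = 85/188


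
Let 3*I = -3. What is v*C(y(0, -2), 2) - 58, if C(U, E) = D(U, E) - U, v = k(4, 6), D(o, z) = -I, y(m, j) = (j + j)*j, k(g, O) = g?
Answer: -86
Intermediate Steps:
I = -1 (I = (⅓)*(-3) = -1)
y(m, j) = 2*j² (y(m, j) = (2*j)*j = 2*j²)
D(o, z) = 1 (D(o, z) = -1*(-1) = 1)
v = 4
C(U, E) = 1 - U
v*C(y(0, -2), 2) - 58 = 4*(1 - 2*(-2)²) - 58 = 4*(1 - 2*4) - 58 = 4*(1 - 1*8) - 58 = 4*(1 - 8) - 58 = 4*(-7) - 58 = -28 - 58 = -86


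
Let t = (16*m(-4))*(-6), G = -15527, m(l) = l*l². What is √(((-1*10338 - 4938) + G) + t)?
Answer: I*√24659 ≈ 157.03*I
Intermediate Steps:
m(l) = l³
t = 6144 (t = (16*(-4)³)*(-6) = (16*(-64))*(-6) = -1024*(-6) = 6144)
√(((-1*10338 - 4938) + G) + t) = √(((-1*10338 - 4938) - 15527) + 6144) = √(((-10338 - 4938) - 15527) + 6144) = √((-15276 - 15527) + 6144) = √(-30803 + 6144) = √(-24659) = I*√24659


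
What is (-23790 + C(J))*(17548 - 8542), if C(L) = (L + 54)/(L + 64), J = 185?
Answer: -17782259942/83 ≈ -2.1424e+8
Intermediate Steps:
C(L) = (54 + L)/(64 + L)
(-23790 + C(J))*(17548 - 8542) = (-23790 + (54 + 185)/(64 + 185))*(17548 - 8542) = (-23790 + 239/249)*9006 = -5923471/249*9006 = -17782259942/83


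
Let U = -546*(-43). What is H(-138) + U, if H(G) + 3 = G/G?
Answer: 23476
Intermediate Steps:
U = 23478
H(G) = -2 (H(G) = -3 + G/G = -3 + 1 = -2)
H(-138) + U = -2 + 23478 = 23476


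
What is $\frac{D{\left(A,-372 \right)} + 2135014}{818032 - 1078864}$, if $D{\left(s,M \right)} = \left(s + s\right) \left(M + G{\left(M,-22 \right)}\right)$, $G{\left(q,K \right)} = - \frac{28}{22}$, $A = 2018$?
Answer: $- \frac{1152223}{478192} \approx -2.4095$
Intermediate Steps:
$G{\left(q,K \right)} = - \frac{14}{11}$ ($G{\left(q,K \right)} = \left(-28\right) \frac{1}{22} = - \frac{14}{11}$)
$D{\left(s,M \right)} = 2 s \left(- \frac{14}{11} + M\right)$ ($D{\left(s,M \right)} = \left(s + s\right) \left(M - \frac{14}{11}\right) = 2 s \left(- \frac{14}{11} + M\right)$)
$\frac{D{\left(A,-372 \right)} + 2135014}{818032 - 1078864} = \frac{\frac{2}{11} \cdot 2018 \left(-14 + 11 \left(-372\right)\right) + 2135014}{818032 - 1078864} = \frac{\frac{2}{11} \cdot 2018 \left(-14 - 4092\right) + 2135014}{-260832} = \left(\frac{2}{11} \cdot 2018 \left(-4106\right) + 2135014\right) \left(- \frac{1}{260832}\right) = \left(- \frac{16571816}{11} + 2135014\right) \left(- \frac{1}{260832}\right) = \frac{6913338}{11} \left(- \frac{1}{260832}\right) = - \frac{1152223}{478192}$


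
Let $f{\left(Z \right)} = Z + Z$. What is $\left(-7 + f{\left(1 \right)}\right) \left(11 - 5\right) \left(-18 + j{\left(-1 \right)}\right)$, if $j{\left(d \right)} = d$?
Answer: $570$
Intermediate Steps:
$f{\left(Z \right)} = 2 Z$
$\left(-7 + f{\left(1 \right)}\right) \left(11 - 5\right) \left(-18 + j{\left(-1 \right)}\right) = \left(-7 + 2 \cdot 1\right) \left(11 - 5\right) \left(-18 - 1\right) = \left(-7 + 2\right) 6 \left(-19\right) = \left(-5\right) 6 \left(-19\right) = \left(-30\right) \left(-19\right) = 570$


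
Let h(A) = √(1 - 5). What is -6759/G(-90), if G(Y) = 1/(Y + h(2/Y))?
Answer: 608310 - 13518*I ≈ 6.0831e+5 - 13518.0*I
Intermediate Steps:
h(A) = 2*I (h(A) = √(-4) = 2*I)
G(Y) = 1/(Y + 2*I)
-6759/G(-90) = -(-608310 + 13518*I) = -6759*(-90 + 2*I) = 608310 - 13518*I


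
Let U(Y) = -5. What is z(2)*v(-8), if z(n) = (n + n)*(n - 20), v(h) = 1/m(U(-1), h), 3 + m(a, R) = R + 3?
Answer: 9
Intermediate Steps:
m(a, R) = R (m(a, R) = -3 + (R + 3) = -3 + (3 + R) = R)
v(h) = 1/h
z(n) = 2*n*(-20 + n) (z(n) = (2*n)*(-20 + n) = 2*n*(-20 + n))
z(2)*v(-8) = (2*2*(-20 + 2))/(-8) = (2*2*(-18))*(-1/8) = -72*(-1/8) = 9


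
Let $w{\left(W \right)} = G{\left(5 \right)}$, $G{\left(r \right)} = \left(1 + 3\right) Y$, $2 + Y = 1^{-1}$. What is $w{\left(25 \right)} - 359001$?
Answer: $-359005$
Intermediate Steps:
$Y = -1$ ($Y = -2 + 1^{-1} = -2 + 1 = -1$)
$G{\left(r \right)} = -4$ ($G{\left(r \right)} = \left(1 + 3\right) \left(-1\right) = 4 \left(-1\right) = -4$)
$w{\left(W \right)} = -4$
$w{\left(25 \right)} - 359001 = -4 - 359001 = -359005$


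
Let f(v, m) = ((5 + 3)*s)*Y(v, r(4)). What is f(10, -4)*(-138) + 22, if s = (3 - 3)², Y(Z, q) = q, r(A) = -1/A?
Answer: 22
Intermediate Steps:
s = 0 (s = 0² = 0)
f(v, m) = 0 (f(v, m) = ((5 + 3)*0)*(-1/4) = (8*0)*(-1*¼) = 0*(-¼) = 0)
f(10, -4)*(-138) + 22 = 0*(-138) + 22 = 0 + 22 = 22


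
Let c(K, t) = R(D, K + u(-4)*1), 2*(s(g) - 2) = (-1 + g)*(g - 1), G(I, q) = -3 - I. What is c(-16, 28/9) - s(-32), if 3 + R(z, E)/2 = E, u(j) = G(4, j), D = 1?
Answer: -1197/2 ≈ -598.50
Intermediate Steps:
u(j) = -7 (u(j) = -3 - 1*4 = -3 - 4 = -7)
R(z, E) = -6 + 2*E
s(g) = 2 + (-1 + g)²/2 (s(g) = 2 + ((-1 + g)*(g - 1))/2 = 2 + ((-1 + g)*(-1 + g))/2 = 2 + (-1 + g)²/2)
c(K, t) = -20 + 2*K (c(K, t) = -6 + 2*(K - 7*1) = -6 + 2*(K - 7) = -6 + 2*(-7 + K) = -6 + (-14 + 2*K) = -20 + 2*K)
c(-16, 28/9) - s(-32) = (-20 + 2*(-16)) - (2 + (-1 - 32)²/2) = (-20 - 32) - (2 + (½)*(-33)²) = -52 - (2 + (½)*1089) = -52 - (2 + 1089/2) = -52 - 1*1093/2 = -52 - 1093/2 = -1197/2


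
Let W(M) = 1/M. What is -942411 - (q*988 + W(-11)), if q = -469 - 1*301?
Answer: -1998160/11 ≈ -1.8165e+5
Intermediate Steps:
q = -770 (q = -469 - 301 = -770)
-942411 - (q*988 + W(-11)) = -942411 - (-770*988 + 1/(-11)) = -942411 - (-760760 - 1/11) = -942411 - 1*(-8368361/11) = -942411 + 8368361/11 = -1998160/11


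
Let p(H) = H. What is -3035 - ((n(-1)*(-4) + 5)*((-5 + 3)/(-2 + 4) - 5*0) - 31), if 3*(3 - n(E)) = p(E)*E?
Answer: -9029/3 ≈ -3009.7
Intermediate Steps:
n(E) = 3 - E**2/3 (n(E) = 3 - E*E/3 = 3 - E**2/3)
-3035 - ((n(-1)*(-4) + 5)*((-5 + 3)/(-2 + 4) - 5*0) - 31) = -3035 - (((3 - 1/3*(-1)**2)*(-4) + 5)*((-5 + 3)/(-2 + 4) - 5*0) - 31) = -3035 - (((3 - 1/3*1)*(-4) + 5)*(-2/2 + 0) - 31) = -3035 - (((3 - 1/3)*(-4) + 5)*(-2*1/2 + 0) - 31) = -3035 - (((8/3)*(-4) + 5)*(-1 + 0) - 31) = -3035 - ((-32/3 + 5)*(-1) - 31) = -3035 - (-17/3*(-1) - 31) = -3035 - (17/3 - 31) = -3035 - 1*(-76/3) = -3035 + 76/3 = -9029/3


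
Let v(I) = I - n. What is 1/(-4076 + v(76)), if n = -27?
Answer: -1/3973 ≈ -0.00025170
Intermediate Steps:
v(I) = 27 + I (v(I) = I - 1*(-27) = I + 27 = 27 + I)
1/(-4076 + v(76)) = 1/(-4076 + (27 + 76)) = 1/(-4076 + 103) = 1/(-3973) = -1/3973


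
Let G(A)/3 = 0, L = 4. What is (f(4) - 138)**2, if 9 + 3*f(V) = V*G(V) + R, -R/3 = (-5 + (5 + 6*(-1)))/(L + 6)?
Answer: 492804/25 ≈ 19712.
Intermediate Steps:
G(A) = 0 (G(A) = 3*0 = 0)
R = 9/5 (R = -3*(-5 + (5 + 6*(-1)))/(4 + 6) = -3*(-5 + (5 - 6))/10 = -3*(-5 - 1)/10 = -(-18)/10 = -3*(-3/5) = 9/5 ≈ 1.8000)
f(V) = -12/5 (f(V) = -3 + (V*0 + 9/5)/3 = -3 + (0 + 9/5)/3 = -3 + (1/3)*(9/5) = -3 + 3/5 = -12/5)
(f(4) - 138)**2 = (-12/5 - 138)**2 = (-702/5)**2 = 492804/25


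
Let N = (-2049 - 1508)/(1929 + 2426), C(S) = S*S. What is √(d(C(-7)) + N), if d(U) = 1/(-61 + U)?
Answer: I*√614564535/26130 ≈ 0.94873*I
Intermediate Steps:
C(S) = S²
N = -3557/4355 ≈ -0.81676
√(d(C(-7)) + N) = √(1/(-61 + (-7)²) - 3557/4355) = √(1/(-61 + 49) - 3557/4355) = √(1/(-12) - 3557/4355) = √(-1/12 - 3557/4355) = √(-47039/52260) = I*√614564535/26130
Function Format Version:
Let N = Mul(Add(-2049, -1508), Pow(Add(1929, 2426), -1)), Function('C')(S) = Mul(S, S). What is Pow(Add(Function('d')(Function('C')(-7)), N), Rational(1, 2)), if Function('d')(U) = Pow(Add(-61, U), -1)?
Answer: Mul(Rational(1, 26130), I, Pow(614564535, Rational(1, 2))) ≈ Mul(0.94873, I)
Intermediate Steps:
Function('C')(S) = Pow(S, 2)
N = Rational(-3557, 4355) (N = Mul(-3557, Pow(4355, -1)) = Mul(-3557, Rational(1, 4355)) = Rational(-3557, 4355) ≈ -0.81676)
Pow(Add(Function('d')(Function('C')(-7)), N), Rational(1, 2)) = Pow(Add(Pow(Add(-61, Pow(-7, 2)), -1), Rational(-3557, 4355)), Rational(1, 2)) = Pow(Add(Pow(Add(-61, 49), -1), Rational(-3557, 4355)), Rational(1, 2)) = Pow(Add(Pow(-12, -1), Rational(-3557, 4355)), Rational(1, 2)) = Pow(Add(Rational(-1, 12), Rational(-3557, 4355)), Rational(1, 2)) = Pow(Rational(-47039, 52260), Rational(1, 2)) = Mul(Rational(1, 26130), I, Pow(614564535, Rational(1, 2)))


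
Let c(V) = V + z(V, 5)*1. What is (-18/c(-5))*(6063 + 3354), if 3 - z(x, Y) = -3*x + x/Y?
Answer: 84753/8 ≈ 10594.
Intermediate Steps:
z(x, Y) = 3 + 3*x - x/Y (z(x, Y) = 3 - (-3*x + x/Y) = 3 + (3*x - x/Y) = 3 + 3*x - x/Y)
c(V) = 3 + 19*V/5 (c(V) = V + (3 + 3*V - 1*V/5)*1 = V + (3 + 3*V - 1*V*⅕)*1 = V + (3 + 3*V - V/5)*1 = V + (3 + 14*V/5)*1 = V + (3 + 14*V/5) = 3 + 19*V/5)
(-18/c(-5))*(6063 + 3354) = (-18/(3 + (19/5)*(-5)))*(6063 + 3354) = -18/(3 - 19)*9417 = -18/(-16)*9417 = -18*(-1/16)*9417 = (9/8)*9417 = 84753/8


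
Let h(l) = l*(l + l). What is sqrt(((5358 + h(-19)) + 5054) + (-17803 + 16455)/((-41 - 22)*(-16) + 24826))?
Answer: 2*sqrt(464421706017)/12917 ≈ 105.52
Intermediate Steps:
h(l) = 2*l**2 (h(l) = l*(2*l) = 2*l**2)
sqrt(((5358 + h(-19)) + 5054) + (-17803 + 16455)/((-41 - 22)*(-16) + 24826)) = sqrt(((5358 + 2*(-19)**2) + 5054) + (-17803 + 16455)/((-41 - 22)*(-16) + 24826)) = sqrt(((5358 + 2*361) + 5054) - 1348/(-63*(-16) + 24826)) = sqrt(((5358 + 722) + 5054) - 1348/(1008 + 24826)) = sqrt((6080 + 5054) - 1348/25834) = sqrt(11134 - 1348*1/25834) = sqrt(11134 - 674/12917) = sqrt(143817204/12917) = 2*sqrt(464421706017)/12917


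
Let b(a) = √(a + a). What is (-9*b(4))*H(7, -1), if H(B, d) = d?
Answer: 18*√2 ≈ 25.456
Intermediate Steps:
b(a) = √2*√a (b(a) = √(2*a) = √2*√a)
(-9*b(4))*H(7, -1) = -9*√2*√4*(-1) = -9*√2*2*(-1) = -18*√2*(-1) = 18*√2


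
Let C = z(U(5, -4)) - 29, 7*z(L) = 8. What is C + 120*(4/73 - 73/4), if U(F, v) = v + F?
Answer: -1129965/511 ≈ -2211.3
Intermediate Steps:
U(F, v) = F + v
z(L) = 8/7 (z(L) = (⅐)*8 = 8/7)
C = -195/7 (C = 8/7 - 29 = -195/7 ≈ -27.857)
C + 120*(4/73 - 73/4) = -195/7 + 120*(4/73 - 73/4) = -195/7 + 120*(-5313/292) = -195/7 - 159390/73 = -1129965/511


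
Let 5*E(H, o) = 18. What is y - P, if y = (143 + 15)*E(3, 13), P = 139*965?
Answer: -667831/5 ≈ -1.3357e+5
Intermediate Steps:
E(H, o) = 18/5 (E(H, o) = (⅕)*18 = 18/5)
P = 134135
y = 2844/5 (y = (143 + 15)*(18/5) = 158*(18/5) = 2844/5 ≈ 568.80)
y - P = 2844/5 - 1*134135 = 2844/5 - 134135 = -667831/5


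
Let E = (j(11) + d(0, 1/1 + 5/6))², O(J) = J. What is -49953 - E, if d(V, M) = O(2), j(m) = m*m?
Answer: -65082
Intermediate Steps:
j(m) = m²
d(V, M) = 2
E = 15129 (E = (11² + 2)² = (121 + 2)² = 123² = 15129)
-49953 - E = -49953 - 1*15129 = -49953 - 15129 = -65082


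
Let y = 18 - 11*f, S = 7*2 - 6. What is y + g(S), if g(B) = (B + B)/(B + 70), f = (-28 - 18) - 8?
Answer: 23876/39 ≈ 612.21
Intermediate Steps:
S = 8 (S = 14 - 6 = 8)
f = -54 (f = -46 - 8 = -54)
g(B) = 2*B/(70 + B) (g(B) = (2*B)/(70 + B) = 2*B/(70 + B))
y = 612 (y = 18 - 11*(-54) = 18 + 594 = 612)
y + g(S) = 612 + 2*8/(70 + 8) = 612 + 2*8/78 = 612 + 2*8*(1/78) = 612 + 8/39 = 23876/39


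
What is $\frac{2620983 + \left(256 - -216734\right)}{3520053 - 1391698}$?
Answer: $\frac{2837973}{2128355} \approx 1.3334$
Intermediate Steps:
$\frac{2620983 + \left(256 - -216734\right)}{3520053 - 1391698} = \frac{2620983 + \left(256 + 216734\right)}{2128355} = \left(2620983 + 216990\right) \frac{1}{2128355} = 2837973 \cdot \frac{1}{2128355} = \frac{2837973}{2128355}$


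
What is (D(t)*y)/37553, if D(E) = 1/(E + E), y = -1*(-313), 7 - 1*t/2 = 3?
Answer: 313/600848 ≈ 0.00052093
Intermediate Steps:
t = 8 (t = 14 - 2*3 = 14 - 6 = 8)
y = 313
D(E) = 1/(2*E)
(D(t)*y)/37553 = (((1/2)/8)*313)/37553 = (((1/2)*(1/8))*313)*(1/37553) = ((1/16)*313)*(1/37553) = (313/16)*(1/37553) = 313/600848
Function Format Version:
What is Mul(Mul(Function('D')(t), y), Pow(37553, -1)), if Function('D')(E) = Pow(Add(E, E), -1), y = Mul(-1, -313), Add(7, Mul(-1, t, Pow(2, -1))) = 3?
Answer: Rational(313, 600848) ≈ 0.00052093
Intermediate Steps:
t = 8 (t = Add(14, Mul(-2, 3)) = Add(14, -6) = 8)
y = 313
Function('D')(E) = Mul(Rational(1, 2), Pow(E, -1)) (Function('D')(E) = Pow(Mul(2, E), -1) = Mul(Rational(1, 2), Pow(E, -1)))
Mul(Mul(Function('D')(t), y), Pow(37553, -1)) = Mul(Mul(Mul(Rational(1, 2), Pow(8, -1)), 313), Pow(37553, -1)) = Mul(Mul(Mul(Rational(1, 2), Rational(1, 8)), 313), Rational(1, 37553)) = Mul(Mul(Rational(1, 16), 313), Rational(1, 37553)) = Mul(Rational(313, 16), Rational(1, 37553)) = Rational(313, 600848)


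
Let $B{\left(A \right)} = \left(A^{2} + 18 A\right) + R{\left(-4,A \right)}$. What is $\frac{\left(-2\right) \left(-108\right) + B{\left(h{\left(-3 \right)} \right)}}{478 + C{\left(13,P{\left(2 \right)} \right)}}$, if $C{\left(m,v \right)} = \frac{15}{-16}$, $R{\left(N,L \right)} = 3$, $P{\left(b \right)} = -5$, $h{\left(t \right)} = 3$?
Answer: $\frac{4512}{7633} \approx 0.59112$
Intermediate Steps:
$B{\left(A \right)} = 3 + A^{2} + 18 A$ ($B{\left(A \right)} = \left(A^{2} + 18 A\right) + 3 = 3 + A^{2} + 18 A$)
$C{\left(m,v \right)} = - \frac{15}{16}$ ($C{\left(m,v \right)} = 15 \left(- \frac{1}{16}\right) = - \frac{15}{16}$)
$\frac{\left(-2\right) \left(-108\right) + B{\left(h{\left(-3 \right)} \right)}}{478 + C{\left(13,P{\left(2 \right)} \right)}} = \frac{\left(-2\right) \left(-108\right) + \left(3 + 3^{2} + 18 \cdot 3\right)}{478 - \frac{15}{16}} = \frac{216 + \left(3 + 9 + 54\right)}{\frac{7633}{16}} = \left(216 + 66\right) \frac{16}{7633} = 282 \cdot \frac{16}{7633} = \frac{4512}{7633}$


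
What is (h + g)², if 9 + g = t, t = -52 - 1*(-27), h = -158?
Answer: 36864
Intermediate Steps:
t = -25 (t = -52 + 27 = -25)
g = -34 (g = -9 - 25 = -34)
(h + g)² = (-158 - 34)² = (-192)² = 36864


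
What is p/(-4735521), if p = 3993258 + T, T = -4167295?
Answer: 174037/4735521 ≈ 0.036751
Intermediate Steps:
p = -174037 (p = 3993258 - 4167295 = -174037)
p/(-4735521) = -174037/(-4735521) = -174037*(-1/4735521) = 174037/4735521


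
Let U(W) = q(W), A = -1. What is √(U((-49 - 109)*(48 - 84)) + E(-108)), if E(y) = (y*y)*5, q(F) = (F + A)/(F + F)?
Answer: √52412866553/948 ≈ 241.50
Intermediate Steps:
q(F) = (-1 + F)/(2*F) (q(F) = (F - 1)/(F + F) = (-1 + F)/((2*F)) = (-1 + F)*(1/(2*F)) = (-1 + F)/(2*F))
U(W) = (-1 + W)/(2*W)
E(y) = 5*y² (E(y) = y²*5 = 5*y²)
√(U((-49 - 109)*(48 - 84)) + E(-108)) = √((-1 + (-49 - 109)*(48 - 84))/(2*(((-49 - 109)*(48 - 84)))) + 5*(-108)²) = √((-1 - 158*(-36))/(2*((-158*(-36)))) + 5*11664) = √((½)*(-1 + 5688)/5688 + 58320) = √((½)*(1/5688)*5687 + 58320) = √(5687/11376 + 58320) = √(663454007/11376) = √52412866553/948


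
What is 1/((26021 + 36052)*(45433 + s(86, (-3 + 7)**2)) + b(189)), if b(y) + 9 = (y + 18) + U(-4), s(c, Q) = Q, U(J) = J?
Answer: 1/2821155971 ≈ 3.5446e-10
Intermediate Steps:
b(y) = 5 + y (b(y) = -9 + ((y + 18) - 4) = -9 + ((18 + y) - 4) = -9 + (14 + y) = 5 + y)
1/((26021 + 36052)*(45433 + s(86, (-3 + 7)**2)) + b(189)) = 1/((26021 + 36052)*(45433 + (-3 + 7)**2) + (5 + 189)) = 1/(62073*(45433 + 4**2) + 194) = 1/(62073*(45433 + 16) + 194) = 1/(62073*45449 + 194) = 1/(2821155777 + 194) = 1/2821155971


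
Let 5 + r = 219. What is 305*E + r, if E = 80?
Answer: 24614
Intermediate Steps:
r = 214 (r = -5 + 219 = 214)
305*E + r = 305*80 + 214 = 24400 + 214 = 24614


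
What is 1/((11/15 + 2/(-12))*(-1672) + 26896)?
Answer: 15/389228 ≈ 3.8538e-5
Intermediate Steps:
1/((11/15 + 2/(-12))*(-1672) + 26896) = 1/((11*(1/15) + 2*(-1/12))*(-1672) + 26896) = 1/((11/15 - ⅙)*(-1672) + 26896) = 1/((17/30)*(-1672) + 26896) = 1/(-14212/15 + 26896) = 1/(389228/15) = 15/389228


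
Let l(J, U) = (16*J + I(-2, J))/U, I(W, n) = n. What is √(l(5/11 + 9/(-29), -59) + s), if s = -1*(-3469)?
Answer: 3*√136534366023/18821 ≈ 58.898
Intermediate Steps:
s = 3469
l(J, U) = 17*J/U (l(J, U) = (16*J + J)/U = (17*J)/U = 17*J/U)
√(l(5/11 + 9/(-29), -59) + s) = √(17*(5/11 + 9/(-29))/(-59) + 3469) = √(17*(5*(1/11) + 9*(-1/29))*(-1/59) + 3469) = √(17*(5/11 - 9/29)*(-1/59) + 3469) = √(17*(46/319)*(-1/59) + 3469) = √(-782/18821 + 3469) = √(65289267/18821) = 3*√136534366023/18821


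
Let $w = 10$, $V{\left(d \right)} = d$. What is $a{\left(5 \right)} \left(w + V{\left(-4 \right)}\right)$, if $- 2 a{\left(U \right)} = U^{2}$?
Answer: $-75$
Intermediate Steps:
$a{\left(U \right)} = - \frac{U^{2}}{2}$
$a{\left(5 \right)} \left(w + V{\left(-4 \right)}\right) = - \frac{5^{2}}{2} \left(10 - 4\right) = \left(- \frac{1}{2}\right) 25 \cdot 6 = \left(- \frac{25}{2}\right) 6 = -75$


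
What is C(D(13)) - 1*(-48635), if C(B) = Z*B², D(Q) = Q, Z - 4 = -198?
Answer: 15849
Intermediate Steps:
Z = -194 (Z = 4 - 198 = -194)
C(B) = -194*B²
C(D(13)) - 1*(-48635) = -194*13² - 1*(-48635) = -194*169 + 48635 = -32786 + 48635 = 15849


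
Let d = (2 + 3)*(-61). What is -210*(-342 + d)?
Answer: 135870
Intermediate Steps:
d = -305 (d = 5*(-61) = -305)
-210*(-342 + d) = -210*(-342 - 305) = -210*(-647) = 135870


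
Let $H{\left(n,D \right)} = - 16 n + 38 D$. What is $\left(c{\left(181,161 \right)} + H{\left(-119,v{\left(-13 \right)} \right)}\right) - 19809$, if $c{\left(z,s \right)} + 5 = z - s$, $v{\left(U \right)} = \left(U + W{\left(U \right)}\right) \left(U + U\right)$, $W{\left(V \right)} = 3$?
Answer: $-8010$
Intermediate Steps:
$v{\left(U \right)} = 2 U \left(3 + U\right)$ ($v{\left(U \right)} = \left(U + 3\right) \left(U + U\right) = \left(3 + U\right) 2 U = 2 U \left(3 + U\right)$)
$c{\left(z,s \right)} = -5 + z - s$ ($c{\left(z,s \right)} = -5 - \left(s - z\right) = -5 + z - s$)
$\left(c{\left(181,161 \right)} + H{\left(-119,v{\left(-13 \right)} \right)}\right) - 19809 = \left(\left(-5 + 181 - 161\right) - \left(-1904 - 38 \cdot 2 \left(-13\right) \left(3 - 13\right)\right)\right) - 19809 = \left(\left(-5 + 181 - 161\right) + \left(1904 + 38 \cdot 2 \left(-13\right) \left(-10\right)\right)\right) - 19809 = \left(15 + \left(1904 + 38 \cdot 260\right)\right) - 19809 = \left(15 + \left(1904 + 9880\right)\right) - 19809 = \left(15 + 11784\right) - 19809 = 11799 - 19809 = -8010$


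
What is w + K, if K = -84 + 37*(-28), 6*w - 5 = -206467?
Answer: -106591/3 ≈ -35530.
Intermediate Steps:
w = -103231/3 (w = ⅚ + (⅙)*(-206467) = ⅚ - 206467/6 = -103231/3 ≈ -34410.)
K = -1120 (K = -84 - 1036 = -1120)
w + K = -103231/3 - 1120 = -106591/3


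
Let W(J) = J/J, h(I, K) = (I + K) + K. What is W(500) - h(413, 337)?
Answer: -1086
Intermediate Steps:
h(I, K) = I + 2*K
W(J) = 1
W(500) - h(413, 337) = 1 - (413 + 2*337) = 1 - (413 + 674) = 1 - 1*1087 = 1 - 1087 = -1086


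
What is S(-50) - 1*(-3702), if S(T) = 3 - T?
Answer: 3755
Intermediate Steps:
S(-50) - 1*(-3702) = (3 - 1*(-50)) - 1*(-3702) = (3 + 50) + 3702 = 53 + 3702 = 3755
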